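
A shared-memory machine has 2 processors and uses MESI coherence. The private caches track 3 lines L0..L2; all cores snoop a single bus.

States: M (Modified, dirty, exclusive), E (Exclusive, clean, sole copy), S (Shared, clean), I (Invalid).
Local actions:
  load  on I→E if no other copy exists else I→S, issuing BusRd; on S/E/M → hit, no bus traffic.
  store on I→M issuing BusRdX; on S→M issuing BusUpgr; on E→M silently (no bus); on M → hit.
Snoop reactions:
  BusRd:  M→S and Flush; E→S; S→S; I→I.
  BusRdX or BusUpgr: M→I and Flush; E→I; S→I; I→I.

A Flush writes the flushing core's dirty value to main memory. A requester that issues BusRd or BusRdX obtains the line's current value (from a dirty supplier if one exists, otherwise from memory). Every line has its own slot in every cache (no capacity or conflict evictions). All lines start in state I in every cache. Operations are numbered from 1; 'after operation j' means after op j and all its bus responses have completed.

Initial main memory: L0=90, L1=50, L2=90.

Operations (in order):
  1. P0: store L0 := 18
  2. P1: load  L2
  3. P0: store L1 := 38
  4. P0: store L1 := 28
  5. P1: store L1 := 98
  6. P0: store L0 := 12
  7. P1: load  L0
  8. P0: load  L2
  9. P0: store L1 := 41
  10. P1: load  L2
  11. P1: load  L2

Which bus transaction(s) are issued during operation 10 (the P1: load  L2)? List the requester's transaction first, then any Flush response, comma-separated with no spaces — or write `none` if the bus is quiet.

bus = none

  op1 P0: store L0 := 18 → M/I on L0; bus BusRdX; mem=90
  op2 P1: load  L2 → I/E on L2; bus BusRd; mem=90
  op3 P0: store L1 := 38 → M/I on L1; bus BusRdX; mem=50
  op4 P0: store L1 := 28 → M/I on L1; bus (none); mem=50
  op5 P1: store L1 := 98 → I/M on L1; bus BusRdX Flush; mem=28
  op6 P0: store L0 := 12 → M/I on L0; bus (none); mem=90
  op7 P1: load  L0 → S/S on L0; bus BusRd Flush; mem=12
  op8 P0: load  L2 → S/S on L2; bus BusRd; mem=90
  op9 P0: store L1 := 41 → M/I on L1; bus BusRdX Flush; mem=98
  op10 P1: load  L2 → S/S on L2; bus (none); mem=90
  op11 P1: load  L2 → S/S on L2; bus (none); mem=90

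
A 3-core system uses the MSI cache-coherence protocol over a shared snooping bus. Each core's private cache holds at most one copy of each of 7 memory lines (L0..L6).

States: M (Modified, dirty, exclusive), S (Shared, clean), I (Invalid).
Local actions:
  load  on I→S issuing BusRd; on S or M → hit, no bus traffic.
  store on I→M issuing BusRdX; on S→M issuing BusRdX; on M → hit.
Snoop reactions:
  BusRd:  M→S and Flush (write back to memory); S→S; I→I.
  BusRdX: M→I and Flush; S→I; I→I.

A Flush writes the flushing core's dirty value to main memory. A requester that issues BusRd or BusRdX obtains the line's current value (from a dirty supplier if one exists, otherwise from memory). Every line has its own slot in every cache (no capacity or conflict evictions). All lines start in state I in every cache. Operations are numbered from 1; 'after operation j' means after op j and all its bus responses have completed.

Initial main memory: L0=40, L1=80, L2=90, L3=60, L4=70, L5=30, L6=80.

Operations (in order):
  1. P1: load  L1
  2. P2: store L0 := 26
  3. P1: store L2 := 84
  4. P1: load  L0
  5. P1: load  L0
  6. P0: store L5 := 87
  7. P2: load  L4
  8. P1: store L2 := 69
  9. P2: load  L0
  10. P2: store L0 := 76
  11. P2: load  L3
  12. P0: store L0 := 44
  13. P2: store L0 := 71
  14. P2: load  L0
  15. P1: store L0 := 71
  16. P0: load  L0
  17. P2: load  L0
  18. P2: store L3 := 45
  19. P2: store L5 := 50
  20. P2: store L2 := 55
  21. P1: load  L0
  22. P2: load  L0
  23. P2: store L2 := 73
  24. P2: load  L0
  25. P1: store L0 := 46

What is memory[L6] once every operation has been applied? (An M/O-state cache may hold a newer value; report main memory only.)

[1] P1: load  L1 | P0:I, P1:S(80), P2:I | bus: BusRd
[2] P2: store L0 := 26 | P0:I, P1:I, P2:M(26) | bus: BusRdX
[3] P1: store L2 := 84 | P0:I, P1:M(84), P2:I | bus: BusRdX
[4] P1: load  L0 | P0:I, P1:S(26), P2:S(26) | bus: BusRd,Flush
[5] P1: load  L0 | P0:I, P1:S(26), P2:S(26) | bus: none
[6] P0: store L5 := 87 | P0:M(87), P1:I, P2:I | bus: BusRdX
[7] P2: load  L4 | P0:I, P1:I, P2:S(70) | bus: BusRd
[8] P1: store L2 := 69 | P0:I, P1:M(69), P2:I | bus: none
[9] P2: load  L0 | P0:I, P1:S(26), P2:S(26) | bus: none
[10] P2: store L0 := 76 | P0:I, P1:I, P2:M(76) | bus: BusRdX
[11] P2: load  L3 | P0:I, P1:I, P2:S(60) | bus: BusRd
[12] P0: store L0 := 44 | P0:M(44), P1:I, P2:I | bus: BusRdX,Flush
[13] P2: store L0 := 71 | P0:I, P1:I, P2:M(71) | bus: BusRdX,Flush
[14] P2: load  L0 | P0:I, P1:I, P2:M(71) | bus: none
[15] P1: store L0 := 71 | P0:I, P1:M(71), P2:I | bus: BusRdX,Flush
[16] P0: load  L0 | P0:S(71), P1:S(71), P2:I | bus: BusRd,Flush
[17] P2: load  L0 | P0:S(71), P1:S(71), P2:S(71) | bus: BusRd
[18] P2: store L3 := 45 | P0:I, P1:I, P2:M(45) | bus: BusRdX
[19] P2: store L5 := 50 | P0:I, P1:I, P2:M(50) | bus: BusRdX,Flush
[20] P2: store L2 := 55 | P0:I, P1:I, P2:M(55) | bus: BusRdX,Flush
[21] P1: load  L0 | P0:S(71), P1:S(71), P2:S(71) | bus: none
[22] P2: load  L0 | P0:S(71), P1:S(71), P2:S(71) | bus: none
[23] P2: store L2 := 73 | P0:I, P1:I, P2:M(73) | bus: none
[24] P2: load  L0 | P0:S(71), P1:S(71), P2:S(71) | bus: none
[25] P1: store L0 := 46 | P0:I, P1:M(46), P2:I | bus: BusRdX

memory[L6] = 80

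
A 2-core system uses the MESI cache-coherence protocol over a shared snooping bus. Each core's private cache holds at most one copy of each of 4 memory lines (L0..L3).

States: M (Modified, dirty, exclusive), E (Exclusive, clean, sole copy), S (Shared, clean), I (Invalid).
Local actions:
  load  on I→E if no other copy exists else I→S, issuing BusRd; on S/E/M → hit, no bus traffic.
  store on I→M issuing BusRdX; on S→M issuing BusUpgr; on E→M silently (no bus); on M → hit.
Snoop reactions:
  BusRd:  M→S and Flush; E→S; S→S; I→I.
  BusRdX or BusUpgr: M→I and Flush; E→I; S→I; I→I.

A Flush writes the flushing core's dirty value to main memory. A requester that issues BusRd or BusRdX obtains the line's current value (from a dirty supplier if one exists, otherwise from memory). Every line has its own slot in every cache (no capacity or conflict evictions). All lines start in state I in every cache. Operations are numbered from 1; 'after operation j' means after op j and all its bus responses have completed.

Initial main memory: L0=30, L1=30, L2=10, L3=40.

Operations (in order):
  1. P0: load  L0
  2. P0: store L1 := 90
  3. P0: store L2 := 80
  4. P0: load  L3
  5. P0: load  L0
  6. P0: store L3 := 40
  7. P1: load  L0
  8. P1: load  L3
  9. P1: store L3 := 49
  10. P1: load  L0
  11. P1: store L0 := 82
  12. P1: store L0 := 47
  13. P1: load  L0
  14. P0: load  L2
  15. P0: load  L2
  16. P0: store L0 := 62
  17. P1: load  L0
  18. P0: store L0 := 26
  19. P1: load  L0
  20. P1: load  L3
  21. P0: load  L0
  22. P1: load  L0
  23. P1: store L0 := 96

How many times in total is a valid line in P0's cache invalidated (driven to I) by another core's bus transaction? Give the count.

step 1: P0: load  L0  ⟶  EI  (L0)  txn=BusRd  M[L0]=30
step 2: P0: store L1 := 90  ⟶  MI  (L1)  txn=BusRdX  M[L1]=30
step 3: P0: store L2 := 80  ⟶  MI  (L2)  txn=BusRdX  M[L2]=10
step 4: P0: load  L3  ⟶  EI  (L3)  txn=BusRd  M[L3]=40
step 5: P0: load  L0  ⟶  EI  (L0)  txn=∅  M[L0]=30
step 6: P0: store L3 := 40  ⟶  MI  (L3)  txn=∅  M[L3]=40
step 7: P1: load  L0  ⟶  SS  (L0)  txn=BusRd  M[L0]=30
step 8: P1: load  L3  ⟶  SS  (L3)  txn=BusRd+Flush  M[L3]=40
step 9: P1: store L3 := 49  ⟶  IM  (L3)  txn=BusUpgr  M[L3]=40
step 10: P1: load  L0  ⟶  SS  (L0)  txn=∅  M[L0]=30
step 11: P1: store L0 := 82  ⟶  IM  (L0)  txn=BusUpgr  M[L0]=30
step 12: P1: store L0 := 47  ⟶  IM  (L0)  txn=∅  M[L0]=30
step 13: P1: load  L0  ⟶  IM  (L0)  txn=∅  M[L0]=30
step 14: P0: load  L2  ⟶  MI  (L2)  txn=∅  M[L2]=10
step 15: P0: load  L2  ⟶  MI  (L2)  txn=∅  M[L2]=10
step 16: P0: store L0 := 62  ⟶  MI  (L0)  txn=BusRdX+Flush  M[L0]=47
step 17: P1: load  L0  ⟶  SS  (L0)  txn=BusRd+Flush  M[L0]=62
step 18: P0: store L0 := 26  ⟶  MI  (L0)  txn=BusUpgr  M[L0]=62
step 19: P1: load  L0  ⟶  SS  (L0)  txn=BusRd+Flush  M[L0]=26
step 20: P1: load  L3  ⟶  IM  (L3)  txn=∅  M[L3]=40
step 21: P0: load  L0  ⟶  SS  (L0)  txn=∅  M[L0]=26
step 22: P1: load  L0  ⟶  SS  (L0)  txn=∅  M[L0]=26
step 23: P1: store L0 := 96  ⟶  IM  (L0)  txn=BusUpgr  M[L0]=26

invalidations = 3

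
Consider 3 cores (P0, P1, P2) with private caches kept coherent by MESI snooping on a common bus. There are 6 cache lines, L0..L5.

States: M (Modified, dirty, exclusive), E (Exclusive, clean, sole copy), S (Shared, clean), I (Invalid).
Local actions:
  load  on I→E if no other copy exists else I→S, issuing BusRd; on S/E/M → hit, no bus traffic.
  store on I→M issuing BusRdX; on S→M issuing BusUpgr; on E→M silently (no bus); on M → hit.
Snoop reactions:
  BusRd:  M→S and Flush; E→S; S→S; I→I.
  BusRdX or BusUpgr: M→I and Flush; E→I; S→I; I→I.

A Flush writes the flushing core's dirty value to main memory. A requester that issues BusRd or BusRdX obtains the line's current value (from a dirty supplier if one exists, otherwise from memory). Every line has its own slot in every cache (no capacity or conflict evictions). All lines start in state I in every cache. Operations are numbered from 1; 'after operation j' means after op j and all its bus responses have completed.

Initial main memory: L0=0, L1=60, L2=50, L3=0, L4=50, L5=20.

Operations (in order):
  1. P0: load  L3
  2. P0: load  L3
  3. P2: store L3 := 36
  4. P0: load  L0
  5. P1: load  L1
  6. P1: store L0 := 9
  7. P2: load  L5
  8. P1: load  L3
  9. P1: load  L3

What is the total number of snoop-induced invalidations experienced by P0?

invalidations = 2

  op1 P0: load  L3 → E/I/I on L3; bus BusRd; mem=0
  op2 P0: load  L3 → E/I/I on L3; bus (none); mem=0
  op3 P2: store L3 := 36 → I/I/M on L3; bus BusRdX; mem=0
  op4 P0: load  L0 → E/I/I on L0; bus BusRd; mem=0
  op5 P1: load  L1 → I/E/I on L1; bus BusRd; mem=60
  op6 P1: store L0 := 9 → I/M/I on L0; bus BusRdX; mem=0
  op7 P2: load  L5 → I/I/E on L5; bus BusRd; mem=20
  op8 P1: load  L3 → I/S/S on L3; bus BusRd Flush; mem=36
  op9 P1: load  L3 → I/S/S on L3; bus (none); mem=36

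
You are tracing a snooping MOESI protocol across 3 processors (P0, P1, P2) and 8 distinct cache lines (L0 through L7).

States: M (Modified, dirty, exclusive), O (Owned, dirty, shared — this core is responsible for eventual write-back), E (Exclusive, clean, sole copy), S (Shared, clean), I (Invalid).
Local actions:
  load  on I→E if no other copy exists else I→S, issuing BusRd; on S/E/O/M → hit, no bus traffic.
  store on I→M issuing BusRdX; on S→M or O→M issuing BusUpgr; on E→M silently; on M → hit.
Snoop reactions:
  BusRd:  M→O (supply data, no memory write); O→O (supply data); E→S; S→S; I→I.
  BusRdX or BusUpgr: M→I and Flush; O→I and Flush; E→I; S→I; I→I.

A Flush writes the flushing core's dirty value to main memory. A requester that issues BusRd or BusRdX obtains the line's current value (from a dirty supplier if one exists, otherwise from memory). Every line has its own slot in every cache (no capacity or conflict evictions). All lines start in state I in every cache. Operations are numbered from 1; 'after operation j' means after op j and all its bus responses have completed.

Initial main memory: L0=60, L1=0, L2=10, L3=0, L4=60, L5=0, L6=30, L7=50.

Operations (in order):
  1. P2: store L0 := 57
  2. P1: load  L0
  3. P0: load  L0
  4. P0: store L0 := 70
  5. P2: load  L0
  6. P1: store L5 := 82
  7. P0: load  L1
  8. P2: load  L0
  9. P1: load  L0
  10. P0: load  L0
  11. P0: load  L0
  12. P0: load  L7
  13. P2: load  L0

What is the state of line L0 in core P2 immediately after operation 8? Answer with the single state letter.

[1] P2: store L0 := 57 | P0:I, P1:I, P2:M(57) | bus: BusRdX
[2] P1: load  L0 | P0:I, P1:S(57), P2:O(57) | bus: BusRd
[3] P0: load  L0 | P0:S(57), P1:S(57), P2:O(57) | bus: BusRd
[4] P0: store L0 := 70 | P0:M(70), P1:I, P2:I | bus: BusUpgr,Flush
[5] P2: load  L0 | P0:O(70), P1:I, P2:S(70) | bus: BusRd
[6] P1: store L5 := 82 | P0:I, P1:M(82), P2:I | bus: BusRdX
[7] P0: load  L1 | P0:E(0), P1:I, P2:I | bus: BusRd
[8] P2: load  L0 | P0:O(70), P1:I, P2:S(70) | bus: none
[9] P1: load  L0 | P0:O(70), P1:S(70), P2:S(70) | bus: BusRd
[10] P0: load  L0 | P0:O(70), P1:S(70), P2:S(70) | bus: none
[11] P0: load  L0 | P0:O(70), P1:S(70), P2:S(70) | bus: none
[12] P0: load  L7 | P0:E(50), P1:I, P2:I | bus: BusRd
[13] P2: load  L0 | P0:O(70), P1:S(70), P2:S(70) | bus: none

state = S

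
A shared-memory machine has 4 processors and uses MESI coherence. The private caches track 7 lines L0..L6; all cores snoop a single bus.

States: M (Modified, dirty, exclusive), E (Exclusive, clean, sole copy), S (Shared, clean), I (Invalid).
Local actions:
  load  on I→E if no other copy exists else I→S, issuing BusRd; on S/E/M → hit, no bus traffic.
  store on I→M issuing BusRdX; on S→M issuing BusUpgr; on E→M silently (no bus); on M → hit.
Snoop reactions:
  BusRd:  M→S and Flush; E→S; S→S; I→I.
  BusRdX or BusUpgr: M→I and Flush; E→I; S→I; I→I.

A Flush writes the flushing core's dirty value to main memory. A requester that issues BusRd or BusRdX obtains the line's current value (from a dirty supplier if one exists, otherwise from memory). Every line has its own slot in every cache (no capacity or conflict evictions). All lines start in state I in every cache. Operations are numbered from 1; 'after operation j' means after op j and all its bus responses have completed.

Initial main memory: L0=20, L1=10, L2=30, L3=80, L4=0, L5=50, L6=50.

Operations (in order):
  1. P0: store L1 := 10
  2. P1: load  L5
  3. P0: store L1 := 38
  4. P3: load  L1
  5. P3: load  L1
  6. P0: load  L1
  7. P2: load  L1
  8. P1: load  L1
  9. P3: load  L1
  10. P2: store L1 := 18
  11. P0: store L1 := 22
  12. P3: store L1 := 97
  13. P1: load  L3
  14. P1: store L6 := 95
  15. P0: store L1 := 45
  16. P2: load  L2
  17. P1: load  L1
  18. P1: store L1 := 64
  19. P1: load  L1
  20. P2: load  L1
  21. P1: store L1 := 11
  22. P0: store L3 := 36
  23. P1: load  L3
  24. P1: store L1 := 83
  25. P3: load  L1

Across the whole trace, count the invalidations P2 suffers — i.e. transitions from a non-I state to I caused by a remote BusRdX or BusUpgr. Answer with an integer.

invalidations = 2

1. P0: store L1 := 10  bus=[BusRdX]  L1: P0=M P1=I P2=I P3=I  mem[L1]=10
2. P1: load  L5  bus=[BusRd]  L5: P0=I P1=E P2=I P3=I  mem[L5]=50
3. P0: store L1 := 38  bus=[-]  L1: P0=M P1=I P2=I P3=I  mem[L1]=10
4. P3: load  L1  bus=[BusRd,Flush]  L1: P0=S P1=I P2=I P3=S  mem[L1]=38
5. P3: load  L1  bus=[-]  L1: P0=S P1=I P2=I P3=S  mem[L1]=38
6. P0: load  L1  bus=[-]  L1: P0=S P1=I P2=I P3=S  mem[L1]=38
7. P2: load  L1  bus=[BusRd]  L1: P0=S P1=I P2=S P3=S  mem[L1]=38
8. P1: load  L1  bus=[BusRd]  L1: P0=S P1=S P2=S P3=S  mem[L1]=38
9. P3: load  L1  bus=[-]  L1: P0=S P1=S P2=S P3=S  mem[L1]=38
10. P2: store L1 := 18  bus=[BusUpgr]  L1: P0=I P1=I P2=M P3=I  mem[L1]=38
11. P0: store L1 := 22  bus=[BusRdX,Flush]  L1: P0=M P1=I P2=I P3=I  mem[L1]=18
12. P3: store L1 := 97  bus=[BusRdX,Flush]  L1: P0=I P1=I P2=I P3=M  mem[L1]=22
13. P1: load  L3  bus=[BusRd]  L3: P0=I P1=E P2=I P3=I  mem[L3]=80
14. P1: store L6 := 95  bus=[BusRdX]  L6: P0=I P1=M P2=I P3=I  mem[L6]=50
15. P0: store L1 := 45  bus=[BusRdX,Flush]  L1: P0=M P1=I P2=I P3=I  mem[L1]=97
16. P2: load  L2  bus=[BusRd]  L2: P0=I P1=I P2=E P3=I  mem[L2]=30
17. P1: load  L1  bus=[BusRd,Flush]  L1: P0=S P1=S P2=I P3=I  mem[L1]=45
18. P1: store L1 := 64  bus=[BusUpgr]  L1: P0=I P1=M P2=I P3=I  mem[L1]=45
19. P1: load  L1  bus=[-]  L1: P0=I P1=M P2=I P3=I  mem[L1]=45
20. P2: load  L1  bus=[BusRd,Flush]  L1: P0=I P1=S P2=S P3=I  mem[L1]=64
21. P1: store L1 := 11  bus=[BusUpgr]  L1: P0=I P1=M P2=I P3=I  mem[L1]=64
22. P0: store L3 := 36  bus=[BusRdX]  L3: P0=M P1=I P2=I P3=I  mem[L3]=80
23. P1: load  L3  bus=[BusRd,Flush]  L3: P0=S P1=S P2=I P3=I  mem[L3]=36
24. P1: store L1 := 83  bus=[-]  L1: P0=I P1=M P2=I P3=I  mem[L1]=64
25. P3: load  L1  bus=[BusRd,Flush]  L1: P0=I P1=S P2=I P3=S  mem[L1]=83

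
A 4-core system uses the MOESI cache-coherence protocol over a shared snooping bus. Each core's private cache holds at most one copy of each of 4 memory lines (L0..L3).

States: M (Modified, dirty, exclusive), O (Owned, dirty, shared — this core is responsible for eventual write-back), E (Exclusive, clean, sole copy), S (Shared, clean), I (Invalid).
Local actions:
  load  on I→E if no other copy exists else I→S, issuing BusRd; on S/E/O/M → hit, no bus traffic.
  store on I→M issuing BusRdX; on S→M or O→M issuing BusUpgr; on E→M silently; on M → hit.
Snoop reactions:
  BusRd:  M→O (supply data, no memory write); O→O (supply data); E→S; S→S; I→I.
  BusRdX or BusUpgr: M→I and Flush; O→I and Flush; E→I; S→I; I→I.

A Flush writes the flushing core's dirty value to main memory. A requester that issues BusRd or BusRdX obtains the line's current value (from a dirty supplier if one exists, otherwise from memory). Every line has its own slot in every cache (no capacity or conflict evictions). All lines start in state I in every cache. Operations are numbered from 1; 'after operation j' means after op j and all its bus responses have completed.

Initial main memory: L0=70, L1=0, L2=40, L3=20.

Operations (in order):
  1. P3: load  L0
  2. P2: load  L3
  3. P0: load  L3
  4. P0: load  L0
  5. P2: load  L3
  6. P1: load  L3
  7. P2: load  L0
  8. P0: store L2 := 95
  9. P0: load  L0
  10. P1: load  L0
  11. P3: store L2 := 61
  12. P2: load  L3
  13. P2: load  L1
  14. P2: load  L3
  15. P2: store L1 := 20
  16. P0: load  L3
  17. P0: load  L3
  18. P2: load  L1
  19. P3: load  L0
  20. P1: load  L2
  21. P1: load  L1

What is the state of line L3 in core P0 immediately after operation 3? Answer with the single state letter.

step 1: P3: load  L0  ⟶  IIIE  (L0)  txn=BusRd  M[L0]=70
step 2: P2: load  L3  ⟶  IIEI  (L3)  txn=BusRd  M[L3]=20
step 3: P0: load  L3  ⟶  SISI  (L3)  txn=BusRd  M[L3]=20
step 4: P0: load  L0  ⟶  SIIS  (L0)  txn=BusRd  M[L0]=70
step 5: P2: load  L3  ⟶  SISI  (L3)  txn=∅  M[L3]=20
step 6: P1: load  L3  ⟶  SSSI  (L3)  txn=BusRd  M[L3]=20
step 7: P2: load  L0  ⟶  SISS  (L0)  txn=BusRd  M[L0]=70
step 8: P0: store L2 := 95  ⟶  MIII  (L2)  txn=BusRdX  M[L2]=40
step 9: P0: load  L0  ⟶  SISS  (L0)  txn=∅  M[L0]=70
step 10: P1: load  L0  ⟶  SSSS  (L0)  txn=BusRd  M[L0]=70
step 11: P3: store L2 := 61  ⟶  IIIM  (L2)  txn=BusRdX+Flush  M[L2]=95
step 12: P2: load  L3  ⟶  SSSI  (L3)  txn=∅  M[L3]=20
step 13: P2: load  L1  ⟶  IIEI  (L1)  txn=BusRd  M[L1]=0
step 14: P2: load  L3  ⟶  SSSI  (L3)  txn=∅  M[L3]=20
step 15: P2: store L1 := 20  ⟶  IIMI  (L1)  txn=∅  M[L1]=0
step 16: P0: load  L3  ⟶  SSSI  (L3)  txn=∅  M[L3]=20
step 17: P0: load  L3  ⟶  SSSI  (L3)  txn=∅  M[L3]=20
step 18: P2: load  L1  ⟶  IIMI  (L1)  txn=∅  M[L1]=0
step 19: P3: load  L0  ⟶  SSSS  (L0)  txn=∅  M[L0]=70
step 20: P1: load  L2  ⟶  ISIO  (L2)  txn=BusRd  M[L2]=95
step 21: P1: load  L1  ⟶  ISOI  (L1)  txn=BusRd  M[L1]=0

state = S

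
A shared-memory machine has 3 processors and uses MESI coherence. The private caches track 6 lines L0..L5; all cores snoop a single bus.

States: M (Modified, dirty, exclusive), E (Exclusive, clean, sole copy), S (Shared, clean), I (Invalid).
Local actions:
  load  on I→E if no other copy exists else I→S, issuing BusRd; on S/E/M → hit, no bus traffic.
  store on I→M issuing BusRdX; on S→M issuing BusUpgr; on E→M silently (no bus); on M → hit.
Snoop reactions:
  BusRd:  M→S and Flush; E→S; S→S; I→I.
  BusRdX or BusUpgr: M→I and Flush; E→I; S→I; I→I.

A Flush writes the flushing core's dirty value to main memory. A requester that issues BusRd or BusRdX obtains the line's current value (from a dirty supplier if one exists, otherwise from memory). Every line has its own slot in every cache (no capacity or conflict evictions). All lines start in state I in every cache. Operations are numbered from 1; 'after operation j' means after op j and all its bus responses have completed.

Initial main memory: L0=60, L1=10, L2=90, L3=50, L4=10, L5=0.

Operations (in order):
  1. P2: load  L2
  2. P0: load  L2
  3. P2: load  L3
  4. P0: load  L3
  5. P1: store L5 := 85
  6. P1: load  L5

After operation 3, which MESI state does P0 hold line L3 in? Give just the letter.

state = I

[1] P2: load  L2 | P0:I, P1:I, P2:E(90) | bus: BusRd
[2] P0: load  L2 | P0:S(90), P1:I, P2:S(90) | bus: BusRd
[3] P2: load  L3 | P0:I, P1:I, P2:E(50) | bus: BusRd
[4] P0: load  L3 | P0:S(50), P1:I, P2:S(50) | bus: BusRd
[5] P1: store L5 := 85 | P0:I, P1:M(85), P2:I | bus: BusRdX
[6] P1: load  L5 | P0:I, P1:M(85), P2:I | bus: none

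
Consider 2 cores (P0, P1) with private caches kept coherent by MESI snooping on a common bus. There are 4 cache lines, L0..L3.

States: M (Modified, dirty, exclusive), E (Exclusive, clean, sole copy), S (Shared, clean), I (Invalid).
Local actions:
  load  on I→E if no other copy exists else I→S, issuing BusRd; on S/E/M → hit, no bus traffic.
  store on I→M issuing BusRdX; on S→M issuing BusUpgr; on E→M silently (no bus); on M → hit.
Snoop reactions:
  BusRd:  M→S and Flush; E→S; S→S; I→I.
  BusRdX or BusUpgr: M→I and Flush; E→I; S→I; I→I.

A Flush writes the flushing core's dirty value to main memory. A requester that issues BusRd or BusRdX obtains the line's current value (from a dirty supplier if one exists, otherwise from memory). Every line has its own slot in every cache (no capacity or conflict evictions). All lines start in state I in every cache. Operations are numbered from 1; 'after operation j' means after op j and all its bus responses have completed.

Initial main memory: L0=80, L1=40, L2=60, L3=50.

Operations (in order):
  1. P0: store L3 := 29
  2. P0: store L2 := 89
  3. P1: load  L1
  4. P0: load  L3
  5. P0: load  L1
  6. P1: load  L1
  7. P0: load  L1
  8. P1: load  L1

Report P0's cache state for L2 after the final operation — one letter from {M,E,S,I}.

step 1: P0: store L3 := 29  ⟶  MI  (L3)  txn=BusRdX  M[L3]=50
step 2: P0: store L2 := 89  ⟶  MI  (L2)  txn=BusRdX  M[L2]=60
step 3: P1: load  L1  ⟶  IE  (L1)  txn=BusRd  M[L1]=40
step 4: P0: load  L3  ⟶  MI  (L3)  txn=∅  M[L3]=50
step 5: P0: load  L1  ⟶  SS  (L1)  txn=BusRd  M[L1]=40
step 6: P1: load  L1  ⟶  SS  (L1)  txn=∅  M[L1]=40
step 7: P0: load  L1  ⟶  SS  (L1)  txn=∅  M[L1]=40
step 8: P1: load  L1  ⟶  SS  (L1)  txn=∅  M[L1]=40

state = M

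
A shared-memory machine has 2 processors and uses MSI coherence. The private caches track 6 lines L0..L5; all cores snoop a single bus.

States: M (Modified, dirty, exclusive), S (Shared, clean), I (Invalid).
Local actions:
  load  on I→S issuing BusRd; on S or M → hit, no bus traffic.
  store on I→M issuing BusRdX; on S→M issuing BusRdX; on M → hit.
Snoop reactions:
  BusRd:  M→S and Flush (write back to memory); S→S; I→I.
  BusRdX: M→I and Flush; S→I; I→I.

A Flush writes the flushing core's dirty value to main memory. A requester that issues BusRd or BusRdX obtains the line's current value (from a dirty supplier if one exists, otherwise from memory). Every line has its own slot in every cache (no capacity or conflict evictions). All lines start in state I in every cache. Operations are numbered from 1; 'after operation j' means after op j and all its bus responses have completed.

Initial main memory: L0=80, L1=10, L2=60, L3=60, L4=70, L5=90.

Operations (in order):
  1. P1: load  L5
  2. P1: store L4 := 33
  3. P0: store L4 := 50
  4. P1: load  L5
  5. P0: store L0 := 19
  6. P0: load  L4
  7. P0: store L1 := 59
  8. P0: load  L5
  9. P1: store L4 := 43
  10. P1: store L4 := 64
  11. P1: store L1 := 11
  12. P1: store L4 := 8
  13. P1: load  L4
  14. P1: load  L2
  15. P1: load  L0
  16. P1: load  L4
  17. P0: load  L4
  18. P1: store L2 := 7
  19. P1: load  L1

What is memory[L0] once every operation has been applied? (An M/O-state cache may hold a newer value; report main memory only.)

memory[L0] = 19

[1] P1: load  L5 | P0:I, P1:S(90) | bus: BusRd
[2] P1: store L4 := 33 | P0:I, P1:M(33) | bus: BusRdX
[3] P0: store L4 := 50 | P0:M(50), P1:I | bus: BusRdX,Flush
[4] P1: load  L5 | P0:I, P1:S(90) | bus: none
[5] P0: store L0 := 19 | P0:M(19), P1:I | bus: BusRdX
[6] P0: load  L4 | P0:M(50), P1:I | bus: none
[7] P0: store L1 := 59 | P0:M(59), P1:I | bus: BusRdX
[8] P0: load  L5 | P0:S(90), P1:S(90) | bus: BusRd
[9] P1: store L4 := 43 | P0:I, P1:M(43) | bus: BusRdX,Flush
[10] P1: store L4 := 64 | P0:I, P1:M(64) | bus: none
[11] P1: store L1 := 11 | P0:I, P1:M(11) | bus: BusRdX,Flush
[12] P1: store L4 := 8 | P0:I, P1:M(8) | bus: none
[13] P1: load  L4 | P0:I, P1:M(8) | bus: none
[14] P1: load  L2 | P0:I, P1:S(60) | bus: BusRd
[15] P1: load  L0 | P0:S(19), P1:S(19) | bus: BusRd,Flush
[16] P1: load  L4 | P0:I, P1:M(8) | bus: none
[17] P0: load  L4 | P0:S(8), P1:S(8) | bus: BusRd,Flush
[18] P1: store L2 := 7 | P0:I, P1:M(7) | bus: BusRdX
[19] P1: load  L1 | P0:I, P1:M(11) | bus: none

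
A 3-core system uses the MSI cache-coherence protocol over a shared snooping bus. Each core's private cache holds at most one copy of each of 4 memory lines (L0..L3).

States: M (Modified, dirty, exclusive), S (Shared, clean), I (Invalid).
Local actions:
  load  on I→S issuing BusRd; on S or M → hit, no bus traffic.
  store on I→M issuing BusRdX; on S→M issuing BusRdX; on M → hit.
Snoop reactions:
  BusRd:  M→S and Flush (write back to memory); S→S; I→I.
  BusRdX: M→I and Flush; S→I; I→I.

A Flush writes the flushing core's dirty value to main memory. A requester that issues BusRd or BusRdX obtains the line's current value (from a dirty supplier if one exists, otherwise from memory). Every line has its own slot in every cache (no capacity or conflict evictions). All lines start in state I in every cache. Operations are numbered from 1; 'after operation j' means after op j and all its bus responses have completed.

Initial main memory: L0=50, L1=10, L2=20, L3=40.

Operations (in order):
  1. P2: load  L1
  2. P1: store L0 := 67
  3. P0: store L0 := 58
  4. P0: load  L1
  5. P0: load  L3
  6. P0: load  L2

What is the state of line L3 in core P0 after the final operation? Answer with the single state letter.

state = S

[1] P2: load  L1 | P0:I, P1:I, P2:S(10) | bus: BusRd
[2] P1: store L0 := 67 | P0:I, P1:M(67), P2:I | bus: BusRdX
[3] P0: store L0 := 58 | P0:M(58), P1:I, P2:I | bus: BusRdX,Flush
[4] P0: load  L1 | P0:S(10), P1:I, P2:S(10) | bus: BusRd
[5] P0: load  L3 | P0:S(40), P1:I, P2:I | bus: BusRd
[6] P0: load  L2 | P0:S(20), P1:I, P2:I | bus: BusRd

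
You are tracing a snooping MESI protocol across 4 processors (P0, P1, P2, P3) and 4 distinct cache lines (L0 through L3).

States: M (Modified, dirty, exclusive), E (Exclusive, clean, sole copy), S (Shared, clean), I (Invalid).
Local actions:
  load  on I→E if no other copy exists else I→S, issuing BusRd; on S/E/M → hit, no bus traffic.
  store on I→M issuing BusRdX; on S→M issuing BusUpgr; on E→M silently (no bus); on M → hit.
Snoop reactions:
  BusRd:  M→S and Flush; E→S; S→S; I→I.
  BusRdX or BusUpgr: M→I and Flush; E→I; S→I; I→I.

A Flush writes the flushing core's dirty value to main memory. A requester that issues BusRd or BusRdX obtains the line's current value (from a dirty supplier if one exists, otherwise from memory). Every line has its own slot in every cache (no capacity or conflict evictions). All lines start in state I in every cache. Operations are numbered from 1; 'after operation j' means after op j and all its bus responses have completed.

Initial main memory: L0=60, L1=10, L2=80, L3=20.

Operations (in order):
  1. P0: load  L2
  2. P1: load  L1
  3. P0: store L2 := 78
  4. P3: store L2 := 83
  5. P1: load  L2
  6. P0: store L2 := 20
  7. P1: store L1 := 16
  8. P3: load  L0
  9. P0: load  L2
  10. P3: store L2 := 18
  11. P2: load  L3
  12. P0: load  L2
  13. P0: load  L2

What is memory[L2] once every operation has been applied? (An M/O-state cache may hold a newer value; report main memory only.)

[1] P0: load  L2 | P0:E(80), P1:I, P2:I, P3:I | bus: BusRd
[2] P1: load  L1 | P0:I, P1:E(10), P2:I, P3:I | bus: BusRd
[3] P0: store L2 := 78 | P0:M(78), P1:I, P2:I, P3:I | bus: none
[4] P3: store L2 := 83 | P0:I, P1:I, P2:I, P3:M(83) | bus: BusRdX,Flush
[5] P1: load  L2 | P0:I, P1:S(83), P2:I, P3:S(83) | bus: BusRd,Flush
[6] P0: store L2 := 20 | P0:M(20), P1:I, P2:I, P3:I | bus: BusRdX
[7] P1: store L1 := 16 | P0:I, P1:M(16), P2:I, P3:I | bus: none
[8] P3: load  L0 | P0:I, P1:I, P2:I, P3:E(60) | bus: BusRd
[9] P0: load  L2 | P0:M(20), P1:I, P2:I, P3:I | bus: none
[10] P3: store L2 := 18 | P0:I, P1:I, P2:I, P3:M(18) | bus: BusRdX,Flush
[11] P2: load  L3 | P0:I, P1:I, P2:E(20), P3:I | bus: BusRd
[12] P0: load  L2 | P0:S(18), P1:I, P2:I, P3:S(18) | bus: BusRd,Flush
[13] P0: load  L2 | P0:S(18), P1:I, P2:I, P3:S(18) | bus: none

memory[L2] = 18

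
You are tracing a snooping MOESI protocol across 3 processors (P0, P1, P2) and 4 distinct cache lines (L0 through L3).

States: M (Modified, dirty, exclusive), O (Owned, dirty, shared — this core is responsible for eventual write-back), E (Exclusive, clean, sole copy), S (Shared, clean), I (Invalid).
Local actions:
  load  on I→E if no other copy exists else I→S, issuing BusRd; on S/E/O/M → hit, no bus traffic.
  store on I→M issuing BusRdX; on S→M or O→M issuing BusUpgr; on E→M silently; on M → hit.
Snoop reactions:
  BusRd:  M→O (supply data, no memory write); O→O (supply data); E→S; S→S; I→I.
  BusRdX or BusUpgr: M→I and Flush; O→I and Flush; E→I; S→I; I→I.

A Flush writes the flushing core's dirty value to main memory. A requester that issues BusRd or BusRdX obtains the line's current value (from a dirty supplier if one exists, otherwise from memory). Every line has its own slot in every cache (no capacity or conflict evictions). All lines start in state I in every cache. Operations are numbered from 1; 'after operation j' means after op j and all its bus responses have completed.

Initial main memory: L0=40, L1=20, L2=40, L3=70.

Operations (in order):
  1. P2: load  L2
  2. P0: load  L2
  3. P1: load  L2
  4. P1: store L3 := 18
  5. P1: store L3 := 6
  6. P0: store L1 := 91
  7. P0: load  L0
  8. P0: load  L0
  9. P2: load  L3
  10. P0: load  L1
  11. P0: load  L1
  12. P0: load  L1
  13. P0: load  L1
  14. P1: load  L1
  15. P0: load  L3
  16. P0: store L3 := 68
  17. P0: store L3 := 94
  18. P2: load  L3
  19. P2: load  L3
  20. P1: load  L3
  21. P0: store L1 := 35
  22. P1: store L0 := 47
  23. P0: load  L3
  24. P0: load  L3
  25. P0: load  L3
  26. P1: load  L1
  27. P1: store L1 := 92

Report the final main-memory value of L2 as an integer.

step 1: P2: load  L2  ⟶  IIE  (L2)  txn=BusRd  M[L2]=40
step 2: P0: load  L2  ⟶  SIS  (L2)  txn=BusRd  M[L2]=40
step 3: P1: load  L2  ⟶  SSS  (L2)  txn=BusRd  M[L2]=40
step 4: P1: store L3 := 18  ⟶  IMI  (L3)  txn=BusRdX  M[L3]=70
step 5: P1: store L3 := 6  ⟶  IMI  (L3)  txn=∅  M[L3]=70
step 6: P0: store L1 := 91  ⟶  MII  (L1)  txn=BusRdX  M[L1]=20
step 7: P0: load  L0  ⟶  EII  (L0)  txn=BusRd  M[L0]=40
step 8: P0: load  L0  ⟶  EII  (L0)  txn=∅  M[L0]=40
step 9: P2: load  L3  ⟶  IOS  (L3)  txn=BusRd  M[L3]=70
step 10: P0: load  L1  ⟶  MII  (L1)  txn=∅  M[L1]=20
step 11: P0: load  L1  ⟶  MII  (L1)  txn=∅  M[L1]=20
step 12: P0: load  L1  ⟶  MII  (L1)  txn=∅  M[L1]=20
step 13: P0: load  L1  ⟶  MII  (L1)  txn=∅  M[L1]=20
step 14: P1: load  L1  ⟶  OSI  (L1)  txn=BusRd  M[L1]=20
step 15: P0: load  L3  ⟶  SOS  (L3)  txn=BusRd  M[L3]=70
step 16: P0: store L3 := 68  ⟶  MII  (L3)  txn=BusUpgr+Flush  M[L3]=6
step 17: P0: store L3 := 94  ⟶  MII  (L3)  txn=∅  M[L3]=6
step 18: P2: load  L3  ⟶  OIS  (L3)  txn=BusRd  M[L3]=6
step 19: P2: load  L3  ⟶  OIS  (L3)  txn=∅  M[L3]=6
step 20: P1: load  L3  ⟶  OSS  (L3)  txn=BusRd  M[L3]=6
step 21: P0: store L1 := 35  ⟶  MII  (L1)  txn=BusUpgr  M[L1]=20
step 22: P1: store L0 := 47  ⟶  IMI  (L0)  txn=BusRdX  M[L0]=40
step 23: P0: load  L3  ⟶  OSS  (L3)  txn=∅  M[L3]=6
step 24: P0: load  L3  ⟶  OSS  (L3)  txn=∅  M[L3]=6
step 25: P0: load  L3  ⟶  OSS  (L3)  txn=∅  M[L3]=6
step 26: P1: load  L1  ⟶  OSI  (L1)  txn=BusRd  M[L1]=20
step 27: P1: store L1 := 92  ⟶  IMI  (L1)  txn=BusUpgr+Flush  M[L1]=35

memory[L2] = 40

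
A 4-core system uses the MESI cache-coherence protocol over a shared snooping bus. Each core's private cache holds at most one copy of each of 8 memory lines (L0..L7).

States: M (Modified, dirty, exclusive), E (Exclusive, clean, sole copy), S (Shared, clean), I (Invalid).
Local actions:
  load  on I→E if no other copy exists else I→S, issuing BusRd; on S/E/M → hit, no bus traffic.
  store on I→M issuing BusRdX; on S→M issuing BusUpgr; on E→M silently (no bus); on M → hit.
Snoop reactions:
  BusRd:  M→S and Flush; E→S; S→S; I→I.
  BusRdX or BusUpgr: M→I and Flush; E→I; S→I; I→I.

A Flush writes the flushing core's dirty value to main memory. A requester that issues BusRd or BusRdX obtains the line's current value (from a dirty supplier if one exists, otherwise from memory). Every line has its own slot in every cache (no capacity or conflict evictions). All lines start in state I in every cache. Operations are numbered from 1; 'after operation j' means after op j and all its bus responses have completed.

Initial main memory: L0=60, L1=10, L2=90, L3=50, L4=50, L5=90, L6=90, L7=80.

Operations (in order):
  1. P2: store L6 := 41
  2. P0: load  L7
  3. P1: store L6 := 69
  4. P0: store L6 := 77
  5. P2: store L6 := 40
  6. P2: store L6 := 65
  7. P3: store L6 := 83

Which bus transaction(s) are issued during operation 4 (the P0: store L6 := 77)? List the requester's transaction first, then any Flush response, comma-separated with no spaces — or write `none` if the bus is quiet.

  op1 P2: store L6 := 41 → I/I/M/I on L6; bus BusRdX; mem=90
  op2 P0: load  L7 → E/I/I/I on L7; bus BusRd; mem=80
  op3 P1: store L6 := 69 → I/M/I/I on L6; bus BusRdX Flush; mem=41
  op4 P0: store L6 := 77 → M/I/I/I on L6; bus BusRdX Flush; mem=69
  op5 P2: store L6 := 40 → I/I/M/I on L6; bus BusRdX Flush; mem=77
  op6 P2: store L6 := 65 → I/I/M/I on L6; bus (none); mem=77
  op7 P3: store L6 := 83 → I/I/I/M on L6; bus BusRdX Flush; mem=65

bus = BusRdX,Flush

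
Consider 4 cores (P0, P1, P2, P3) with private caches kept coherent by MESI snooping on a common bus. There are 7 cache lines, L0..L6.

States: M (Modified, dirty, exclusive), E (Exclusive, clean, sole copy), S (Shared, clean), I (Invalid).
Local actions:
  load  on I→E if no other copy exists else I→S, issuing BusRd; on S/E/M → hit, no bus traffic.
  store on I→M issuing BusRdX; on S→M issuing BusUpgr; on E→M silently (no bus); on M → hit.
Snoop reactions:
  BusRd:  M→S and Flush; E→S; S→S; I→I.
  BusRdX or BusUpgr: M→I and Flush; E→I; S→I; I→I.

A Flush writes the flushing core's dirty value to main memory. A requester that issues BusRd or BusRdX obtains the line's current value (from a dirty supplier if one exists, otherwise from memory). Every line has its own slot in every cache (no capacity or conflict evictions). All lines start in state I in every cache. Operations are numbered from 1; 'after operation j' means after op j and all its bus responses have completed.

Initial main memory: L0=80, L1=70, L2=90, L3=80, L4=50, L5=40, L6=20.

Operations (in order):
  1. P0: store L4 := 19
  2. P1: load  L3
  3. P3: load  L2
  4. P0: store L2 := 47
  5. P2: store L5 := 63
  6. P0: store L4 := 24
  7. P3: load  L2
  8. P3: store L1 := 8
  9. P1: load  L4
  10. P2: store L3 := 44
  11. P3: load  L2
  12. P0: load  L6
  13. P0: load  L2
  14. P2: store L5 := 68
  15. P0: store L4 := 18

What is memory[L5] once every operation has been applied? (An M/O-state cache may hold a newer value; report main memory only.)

memory[L5] = 40

  op1 P0: store L4 := 19 → M/I/I/I on L4; bus BusRdX; mem=50
  op2 P1: load  L3 → I/E/I/I on L3; bus BusRd; mem=80
  op3 P3: load  L2 → I/I/I/E on L2; bus BusRd; mem=90
  op4 P0: store L2 := 47 → M/I/I/I on L2; bus BusRdX; mem=90
  op5 P2: store L5 := 63 → I/I/M/I on L5; bus BusRdX; mem=40
  op6 P0: store L4 := 24 → M/I/I/I on L4; bus (none); mem=50
  op7 P3: load  L2 → S/I/I/S on L2; bus BusRd Flush; mem=47
  op8 P3: store L1 := 8 → I/I/I/M on L1; bus BusRdX; mem=70
  op9 P1: load  L4 → S/S/I/I on L4; bus BusRd Flush; mem=24
  op10 P2: store L3 := 44 → I/I/M/I on L3; bus BusRdX; mem=80
  op11 P3: load  L2 → S/I/I/S on L2; bus (none); mem=47
  op12 P0: load  L6 → E/I/I/I on L6; bus BusRd; mem=20
  op13 P0: load  L2 → S/I/I/S on L2; bus (none); mem=47
  op14 P2: store L5 := 68 → I/I/M/I on L5; bus (none); mem=40
  op15 P0: store L4 := 18 → M/I/I/I on L4; bus BusUpgr; mem=24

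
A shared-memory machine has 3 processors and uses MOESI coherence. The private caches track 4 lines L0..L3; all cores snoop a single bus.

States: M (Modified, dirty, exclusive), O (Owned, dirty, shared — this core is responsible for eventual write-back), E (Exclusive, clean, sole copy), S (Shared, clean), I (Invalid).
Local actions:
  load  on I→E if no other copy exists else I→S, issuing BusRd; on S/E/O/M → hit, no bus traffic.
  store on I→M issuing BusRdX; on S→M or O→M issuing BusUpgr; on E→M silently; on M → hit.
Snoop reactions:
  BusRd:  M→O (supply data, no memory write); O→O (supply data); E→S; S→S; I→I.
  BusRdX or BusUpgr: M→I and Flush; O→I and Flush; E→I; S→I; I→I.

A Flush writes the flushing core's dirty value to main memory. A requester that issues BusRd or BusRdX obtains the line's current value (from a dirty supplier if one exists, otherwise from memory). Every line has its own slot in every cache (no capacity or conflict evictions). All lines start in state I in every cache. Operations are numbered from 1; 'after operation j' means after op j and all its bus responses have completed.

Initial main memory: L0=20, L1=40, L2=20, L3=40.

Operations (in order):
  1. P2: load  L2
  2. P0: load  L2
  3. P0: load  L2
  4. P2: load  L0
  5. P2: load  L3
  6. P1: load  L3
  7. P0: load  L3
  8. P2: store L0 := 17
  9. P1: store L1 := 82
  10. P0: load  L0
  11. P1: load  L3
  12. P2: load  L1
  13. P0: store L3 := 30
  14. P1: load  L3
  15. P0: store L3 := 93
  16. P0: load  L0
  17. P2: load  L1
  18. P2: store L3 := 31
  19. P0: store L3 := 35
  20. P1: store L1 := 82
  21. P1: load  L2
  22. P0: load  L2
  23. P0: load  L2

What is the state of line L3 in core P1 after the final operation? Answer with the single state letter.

1. P2: load  L2  bus=[BusRd]  L2: P0=I P1=I P2=E  mem[L2]=20
2. P0: load  L2  bus=[BusRd]  L2: P0=S P1=I P2=S  mem[L2]=20
3. P0: load  L2  bus=[-]  L2: P0=S P1=I P2=S  mem[L2]=20
4. P2: load  L0  bus=[BusRd]  L0: P0=I P1=I P2=E  mem[L0]=20
5. P2: load  L3  bus=[BusRd]  L3: P0=I P1=I P2=E  mem[L3]=40
6. P1: load  L3  bus=[BusRd]  L3: P0=I P1=S P2=S  mem[L3]=40
7. P0: load  L3  bus=[BusRd]  L3: P0=S P1=S P2=S  mem[L3]=40
8. P2: store L0 := 17  bus=[-]  L0: P0=I P1=I P2=M  mem[L0]=20
9. P1: store L1 := 82  bus=[BusRdX]  L1: P0=I P1=M P2=I  mem[L1]=40
10. P0: load  L0  bus=[BusRd]  L0: P0=S P1=I P2=O  mem[L0]=20
11. P1: load  L3  bus=[-]  L3: P0=S P1=S P2=S  mem[L3]=40
12. P2: load  L1  bus=[BusRd]  L1: P0=I P1=O P2=S  mem[L1]=40
13. P0: store L3 := 30  bus=[BusUpgr]  L3: P0=M P1=I P2=I  mem[L3]=40
14. P1: load  L3  bus=[BusRd]  L3: P0=O P1=S P2=I  mem[L3]=40
15. P0: store L3 := 93  bus=[BusUpgr]  L3: P0=M P1=I P2=I  mem[L3]=40
16. P0: load  L0  bus=[-]  L0: P0=S P1=I P2=O  mem[L0]=20
17. P2: load  L1  bus=[-]  L1: P0=I P1=O P2=S  mem[L1]=40
18. P2: store L3 := 31  bus=[BusRdX,Flush]  L3: P0=I P1=I P2=M  mem[L3]=93
19. P0: store L3 := 35  bus=[BusRdX,Flush]  L3: P0=M P1=I P2=I  mem[L3]=31
20. P1: store L1 := 82  bus=[BusUpgr]  L1: P0=I P1=M P2=I  mem[L1]=40
21. P1: load  L2  bus=[BusRd]  L2: P0=S P1=S P2=S  mem[L2]=20
22. P0: load  L2  bus=[-]  L2: P0=S P1=S P2=S  mem[L2]=20
23. P0: load  L2  bus=[-]  L2: P0=S P1=S P2=S  mem[L2]=20

state = I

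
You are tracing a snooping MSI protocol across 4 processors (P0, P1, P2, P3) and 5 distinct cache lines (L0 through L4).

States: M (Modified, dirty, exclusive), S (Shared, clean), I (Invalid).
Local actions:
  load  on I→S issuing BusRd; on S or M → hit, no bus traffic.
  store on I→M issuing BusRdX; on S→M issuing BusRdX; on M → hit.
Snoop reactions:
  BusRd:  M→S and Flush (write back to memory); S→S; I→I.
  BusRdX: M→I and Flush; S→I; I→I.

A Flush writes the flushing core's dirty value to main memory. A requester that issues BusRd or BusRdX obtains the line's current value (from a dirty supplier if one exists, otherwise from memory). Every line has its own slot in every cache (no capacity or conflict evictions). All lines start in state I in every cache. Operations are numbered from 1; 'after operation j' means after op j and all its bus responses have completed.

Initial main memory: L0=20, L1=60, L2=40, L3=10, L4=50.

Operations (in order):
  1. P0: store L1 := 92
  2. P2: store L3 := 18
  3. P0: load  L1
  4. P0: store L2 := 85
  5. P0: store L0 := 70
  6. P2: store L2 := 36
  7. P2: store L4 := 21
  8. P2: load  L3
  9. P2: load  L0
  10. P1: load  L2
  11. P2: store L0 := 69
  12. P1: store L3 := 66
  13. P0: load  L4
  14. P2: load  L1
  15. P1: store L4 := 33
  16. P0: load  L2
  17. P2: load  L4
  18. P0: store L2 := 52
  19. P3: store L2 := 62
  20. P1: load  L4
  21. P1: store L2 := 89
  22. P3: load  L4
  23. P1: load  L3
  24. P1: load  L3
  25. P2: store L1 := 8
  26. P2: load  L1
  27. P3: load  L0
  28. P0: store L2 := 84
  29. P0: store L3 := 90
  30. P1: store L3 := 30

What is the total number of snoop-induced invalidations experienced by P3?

invalidations = 1

step 1: P0: store L1 := 92  ⟶  MIII  (L1)  txn=BusRdX  M[L1]=60
step 2: P2: store L3 := 18  ⟶  IIMI  (L3)  txn=BusRdX  M[L3]=10
step 3: P0: load  L1  ⟶  MIII  (L1)  txn=∅  M[L1]=60
step 4: P0: store L2 := 85  ⟶  MIII  (L2)  txn=BusRdX  M[L2]=40
step 5: P0: store L0 := 70  ⟶  MIII  (L0)  txn=BusRdX  M[L0]=20
step 6: P2: store L2 := 36  ⟶  IIMI  (L2)  txn=BusRdX+Flush  M[L2]=85
step 7: P2: store L4 := 21  ⟶  IIMI  (L4)  txn=BusRdX  M[L4]=50
step 8: P2: load  L3  ⟶  IIMI  (L3)  txn=∅  M[L3]=10
step 9: P2: load  L0  ⟶  SISI  (L0)  txn=BusRd+Flush  M[L0]=70
step 10: P1: load  L2  ⟶  ISSI  (L2)  txn=BusRd+Flush  M[L2]=36
step 11: P2: store L0 := 69  ⟶  IIMI  (L0)  txn=BusRdX  M[L0]=70
step 12: P1: store L3 := 66  ⟶  IMII  (L3)  txn=BusRdX+Flush  M[L3]=18
step 13: P0: load  L4  ⟶  SISI  (L4)  txn=BusRd+Flush  M[L4]=21
step 14: P2: load  L1  ⟶  SISI  (L1)  txn=BusRd+Flush  M[L1]=92
step 15: P1: store L4 := 33  ⟶  IMII  (L4)  txn=BusRdX  M[L4]=21
step 16: P0: load  L2  ⟶  SSSI  (L2)  txn=BusRd  M[L2]=36
step 17: P2: load  L4  ⟶  ISSI  (L4)  txn=BusRd+Flush  M[L4]=33
step 18: P0: store L2 := 52  ⟶  MIII  (L2)  txn=BusRdX  M[L2]=36
step 19: P3: store L2 := 62  ⟶  IIIM  (L2)  txn=BusRdX+Flush  M[L2]=52
step 20: P1: load  L4  ⟶  ISSI  (L4)  txn=∅  M[L4]=33
step 21: P1: store L2 := 89  ⟶  IMII  (L2)  txn=BusRdX+Flush  M[L2]=62
step 22: P3: load  L4  ⟶  ISSS  (L4)  txn=BusRd  M[L4]=33
step 23: P1: load  L3  ⟶  IMII  (L3)  txn=∅  M[L3]=18
step 24: P1: load  L3  ⟶  IMII  (L3)  txn=∅  M[L3]=18
step 25: P2: store L1 := 8  ⟶  IIMI  (L1)  txn=BusRdX  M[L1]=92
step 26: P2: load  L1  ⟶  IIMI  (L1)  txn=∅  M[L1]=92
step 27: P3: load  L0  ⟶  IISS  (L0)  txn=BusRd+Flush  M[L0]=69
step 28: P0: store L2 := 84  ⟶  MIII  (L2)  txn=BusRdX+Flush  M[L2]=89
step 29: P0: store L3 := 90  ⟶  MIII  (L3)  txn=BusRdX+Flush  M[L3]=66
step 30: P1: store L3 := 30  ⟶  IMII  (L3)  txn=BusRdX+Flush  M[L3]=90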